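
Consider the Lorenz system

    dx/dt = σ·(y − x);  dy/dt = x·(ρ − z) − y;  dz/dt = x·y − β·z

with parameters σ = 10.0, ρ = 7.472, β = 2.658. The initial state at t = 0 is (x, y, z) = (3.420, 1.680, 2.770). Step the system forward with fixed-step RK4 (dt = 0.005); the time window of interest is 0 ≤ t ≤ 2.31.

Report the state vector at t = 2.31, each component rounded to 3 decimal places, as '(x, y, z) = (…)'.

t=0.000: state=(3.420, 1.680, 2.770)
step 1 (dt=0.005): k1=(-17.400, 14.401, -1.617), k2=(-16.605, 14.174, -1.558), k3=(-16.631, 14.183, -1.557), k4=(-15.859, 13.965, -1.499); state += dt/6·(k1+2k2+2k3+k4)
t=0.005: state=(3.337, 1.751, 2.762)
t=0.010: state=(3.261, 1.820, 2.755)
t=0.015: state=(3.193, 1.887, 2.748)
continuing one RK4 step at a time; state shown every 20 steps (Δt=0.1):
t=0.100: state=(2.770, 2.849, 2.717)
t=0.200: state=(3.198, 3.881, 2.961)
t=0.300: state=(4.021, 4.941, 3.682)
t=0.400: state=(4.946, 5.820, 4.979)
t=0.500: state=(5.642, 6.097, 6.649)
t=0.600: state=(5.765, 5.542, 8.068)
t=0.700: state=(5.251, 4.508, 8.629)
t=0.800: state=(4.427, 3.591, 8.317)
t=0.900: state=(3.684, 3.064, 7.537)
t=1.000: state=(3.214, 2.894, 6.663)
t=1.100: state=(3.031, 2.974, 5.901)
t=1.200: state=(3.082, 3.233, 5.351)
t=1.300: state=(3.315, 3.621, 5.062)
t=1.400: state=(3.676, 4.084, 5.066)
t=1.500: state=(4.104, 4.537, 5.366)
t=1.600: state=(4.508, 4.862, 5.907)
t=1.700: state=(4.778, 4.948, 6.547)
t=1.800: state=(4.831, 4.768, 7.084)
t=1.900: state=(4.667, 4.417, 7.352)
t=2.000: state=(4.370, 4.047, 7.311)
t=2.100: state=(4.059, 3.775, 7.043)
t=2.200: state=(3.824, 3.645, 6.673)
t=2.300: state=(3.706, 3.650, 6.314)
t=2.310: state=(3.701, 3.657, 6.282)

(x, y, z) = (3.701, 3.657, 6.282)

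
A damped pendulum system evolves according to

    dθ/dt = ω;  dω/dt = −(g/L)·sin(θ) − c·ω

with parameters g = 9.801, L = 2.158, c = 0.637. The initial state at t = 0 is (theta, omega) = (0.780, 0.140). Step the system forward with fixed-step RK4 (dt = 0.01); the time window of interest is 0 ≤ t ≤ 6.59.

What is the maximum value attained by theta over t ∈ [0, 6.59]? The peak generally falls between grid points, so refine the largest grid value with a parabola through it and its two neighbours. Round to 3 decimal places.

max theta = 0.783

t=0.000: state=(0.780, 0.140)
step 1 (dt=0.01): k1=(0.140, -3.283), k2=(0.124, -3.275), k3=(0.124, -3.275), k4=(0.107, -3.266); state += dt/6·(k1+2k2+2k3+k4)
t=0.010: state=(0.781, 0.107)
t=0.020: state=(0.782, 0.075)
t=0.030: state=(0.783, 0.042)
continuing one RK4 step at a time; state shown every 25 steps (Δt=0.25):
t=0.250: state=(0.718, -0.606)
t=0.500: state=(0.496, -1.121)
t=0.750: state=(0.185, -1.305)
t=1.000: state=(-0.127, -1.136)
t=1.250: state=(-0.361, -0.703)
t=1.500: state=(-0.470, -0.165)
t=1.750: state=(-0.446, 0.333)
t=2.000: state=(-0.316, 0.680)
t=2.250: state=(-0.125, 0.809)
t=2.500: state=(0.070, 0.714)
t=2.750: state=(0.218, 0.451)
t=3.000: state=(0.289, 0.113)
t=3.250: state=(0.276, -0.203)
t=3.500: state=(0.196, -0.422)
t=3.750: state=(0.077, -0.502)
t=4.000: state=(-0.044, -0.443)
t=4.250: state=(-0.136, -0.279)
t=4.500: state=(-0.179, -0.068)
t=4.750: state=(-0.171, 0.129)
t=5.000: state=(-0.120, 0.264)
t=5.250: state=(-0.046, 0.312)
t=5.500: state=(0.029, 0.274)
t=5.750: state=(0.085, 0.170)
t=6.000: state=(0.112, 0.039)
t=6.250: state=(0.106, -0.083)
t=6.500: state=(0.073, -0.166)
t=6.590: state=(0.058, -0.183)
largest grid value and its neighbours: theta(0.030)=0.78273, theta(0.040)=0.78299, theta(0.050)=0.78293
parabola through these three points peaks at t≈0.043 with theta≈0.78301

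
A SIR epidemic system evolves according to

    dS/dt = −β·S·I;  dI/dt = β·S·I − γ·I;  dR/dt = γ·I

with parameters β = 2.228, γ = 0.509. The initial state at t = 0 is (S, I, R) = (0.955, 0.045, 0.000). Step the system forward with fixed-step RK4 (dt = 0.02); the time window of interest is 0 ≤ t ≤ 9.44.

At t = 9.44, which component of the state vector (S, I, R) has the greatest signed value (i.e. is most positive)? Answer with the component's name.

t=0.000: state=(0.955, 0.045, 0.000)
step 1 (dt=0.02): k1=(-0.096, 0.073, 0.023), k2=(-0.097, 0.074, 0.023), k3=(-0.097, 0.074, 0.023), k4=(-0.099, 0.075, 0.024); state += dt/6·(k1+2k2+2k3+k4)
t=0.020: state=(0.953, 0.046, 0.000)
t=0.040: state=(0.951, 0.048, 0.001)
t=0.060: state=(0.949, 0.050, 0.001)
continuing one RK4 step at a time; state shown every 25 steps (Δt=0.5):
t=0.500: state=(0.885, 0.098, 0.017)
t=1.000: state=(0.757, 0.190, 0.053)
t=1.500: state=(0.573, 0.310, 0.117)
t=2.000: state=(0.382, 0.409, 0.209)
t=2.500: state=(0.236, 0.445, 0.319)
t=3.000: state=(0.145, 0.424, 0.431)
t=3.500: state=(0.093, 0.375, 0.533)
t=4.000: state=(0.063, 0.316, 0.621)
t=4.500: state=(0.046, 0.260, 0.694)
t=5.000: state=(0.035, 0.211, 0.754)
t=5.500: state=(0.029, 0.170, 0.802)
t=6.000: state=(0.024, 0.135, 0.841)
t=6.500: state=(0.021, 0.108, 0.871)
t=7.000: state=(0.019, 0.085, 0.896)
t=7.500: state=(0.017, 0.067, 0.915)
t=8.000: state=(0.016, 0.053, 0.930)
t=8.500: state=(0.015, 0.042, 0.943)
t=9.000: state=(0.015, 0.033, 0.952)
t=9.440: state=(0.014, 0.027, 0.959)
compare at T: S=0.014, I=0.027, R=0.959

largest component: R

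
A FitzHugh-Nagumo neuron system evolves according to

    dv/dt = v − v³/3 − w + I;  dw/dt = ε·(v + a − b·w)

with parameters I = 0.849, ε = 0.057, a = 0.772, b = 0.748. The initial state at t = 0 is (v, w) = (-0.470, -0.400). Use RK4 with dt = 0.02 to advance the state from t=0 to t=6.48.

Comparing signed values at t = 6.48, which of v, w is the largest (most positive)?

t=0.000: state=(-0.470, -0.400)
step 1 (dt=0.02): k1=(0.814, 0.034), k2=(0.820, 0.035), k3=(0.820, 0.035), k4=(0.826, 0.035); state += dt/6·(k1+2k2+2k3+k4)
t=0.020: state=(-0.454, -0.399)
t=0.040: state=(-0.437, -0.399)
t=0.060: state=(-0.420, -0.398)
continuing one RK4 step at a time; state shown every 25 steps (Δt=0.5):
t=0.500: state=(0.036, -0.376)
t=1.000: state=(0.819, -0.335)
t=1.500: state=(1.655, -0.271)
t=2.000: state=(2.020, -0.190)
t=2.500: state=(2.085, -0.106)
t=3.000: state=(2.077, -0.024)
t=3.500: state=(2.055, 0.057)
t=4.000: state=(2.031, 0.135)
t=4.500: state=(2.007, 0.211)
t=5.000: state=(1.982, 0.284)
t=5.500: state=(1.957, 0.356)
t=6.000: state=(1.933, 0.425)
t=6.480: state=(1.909, 0.489)
compare at T: v=1.909, w=0.489

largest component: v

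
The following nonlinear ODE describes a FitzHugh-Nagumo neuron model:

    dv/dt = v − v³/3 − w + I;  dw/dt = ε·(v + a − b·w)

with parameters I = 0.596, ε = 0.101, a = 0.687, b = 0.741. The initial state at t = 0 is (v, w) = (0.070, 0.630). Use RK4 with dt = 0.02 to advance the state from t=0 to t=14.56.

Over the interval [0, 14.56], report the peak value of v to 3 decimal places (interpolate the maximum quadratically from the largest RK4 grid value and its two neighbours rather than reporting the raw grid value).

t=0.000: state=(0.070, 0.630)
step 1 (dt=0.02): k1=(0.036, 0.029), k2=(0.036, 0.029), k3=(0.036, 0.029), k4=(0.036, 0.029); state += dt/6·(k1+2k2+2k3+k4)
t=0.020: state=(0.071, 0.631)
t=0.040: state=(0.071, 0.631)
t=0.060: state=(0.072, 0.632)
continuing one RK4 step at a time; state shown every 25 steps (Δt=0.5):
t=0.500: state=(0.089, 0.645)
t=1.000: state=(0.110, 0.660)
t=1.500: state=(0.135, 0.676)
t=2.000: state=(0.165, 0.693)
t=2.500: state=(0.202, 0.710)
t=3.000: state=(0.252, 0.729)
t=3.500: state=(0.317, 0.751)
t=4.000: state=(0.406, 0.775)
t=4.500: state=(0.524, 0.804)
t=5.000: state=(0.674, 0.838)
t=5.500: state=(0.849, 0.879)
t=6.000: state=(1.026, 0.927)
t=6.500: state=(1.174, 0.982)
t=7.000: state=(1.271, 1.041)
t=7.500: state=(1.318, 1.101)
t=8.000: state=(1.326, 1.160)
t=8.500: state=(1.307, 1.217)
t=9.000: state=(1.270, 1.270)
t=9.500: state=(1.221, 1.319)
t=10.000: state=(1.162, 1.364)
t=10.500: state=(1.092, 1.404)
t=11.000: state=(1.011, 1.438)
t=11.500: state=(0.914, 1.467)
t=12.000: state=(0.796, 1.490)
t=12.500: state=(0.643, 1.505)
t=13.000: state=(0.430, 1.511)
t=13.500: state=(0.109, 1.503)
t=14.000: state=(-0.399, 1.476)
t=14.500: state=(-1.114, 1.419)
t=14.560: state=(-1.202, 1.409)
largest grid value and its neighbours: v(7.840)=1.32689, v(7.860)=1.32693, v(7.880)=1.32691
parabola through these three points peaks at t≈7.864 with v≈1.32693

max v = 1.327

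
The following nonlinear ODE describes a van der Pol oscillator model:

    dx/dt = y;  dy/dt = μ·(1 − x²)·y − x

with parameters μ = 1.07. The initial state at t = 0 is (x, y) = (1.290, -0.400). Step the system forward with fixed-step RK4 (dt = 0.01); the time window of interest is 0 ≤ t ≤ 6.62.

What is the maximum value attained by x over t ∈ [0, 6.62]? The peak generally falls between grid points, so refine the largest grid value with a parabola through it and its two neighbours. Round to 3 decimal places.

t=0.000: state=(1.290, -0.400)
step 1 (dt=0.01): k1=(-0.400, -1.006), k2=(-0.405, -1.002), k3=(-0.405, -1.002), k4=(-0.410, -0.999); state += dt/6·(k1+2k2+2k3+k4)
t=0.010: state=(1.286, -0.410)
t=0.020: state=(1.282, -0.420)
t=0.030: state=(1.278, -0.430)
continuing one RK4 step at a time; state shown every 25 steps (Δt=0.25):
t=0.250: state=(1.160, -0.638)
t=0.500: state=(0.971, -0.877)
t=0.750: state=(0.717, -1.166)
t=1.000: state=(0.379, -1.555)
t=1.250: state=(-0.070, -2.058)
t=1.500: state=(-0.645, -2.490)
t=1.750: state=(-1.262, -2.290)
t=2.000: state=(-1.720, -1.304)
t=2.250: state=(-1.919, -0.352)
t=2.500: state=(-1.933, 0.174)
t=2.750: state=(-1.854, 0.430)
t=3.000: state=(-1.727, 0.578)
t=3.250: state=(-1.567, 0.698)
t=3.500: state=(-1.377, 0.828)
t=3.750: state=(-1.150, 0.999)
t=4.000: state=(-0.872, 1.244)
t=4.250: state=(-0.518, 1.612)
t=4.500: state=(-0.052, 2.134)
t=4.750: state=(0.552, 2.661)
t=5.000: state=(1.226, 2.563)
t=5.250: state=(1.747, 1.499)
t=5.500: state=(1.977, 0.419)
t=5.750: state=(2.001, -0.156)
t=6.000: state=(1.925, -0.417)
t=6.250: state=(1.802, -0.558)
t=6.500: state=(1.649, -0.665)
t=6.620: state=(1.566, -0.718)
largest grid value and its neighbours: x(5.650)=2.00772, x(5.660)=2.00784, x(5.670)=2.00775
parabola through these three points peaks at t≈5.661 with x≈2.00784

max x = 2.008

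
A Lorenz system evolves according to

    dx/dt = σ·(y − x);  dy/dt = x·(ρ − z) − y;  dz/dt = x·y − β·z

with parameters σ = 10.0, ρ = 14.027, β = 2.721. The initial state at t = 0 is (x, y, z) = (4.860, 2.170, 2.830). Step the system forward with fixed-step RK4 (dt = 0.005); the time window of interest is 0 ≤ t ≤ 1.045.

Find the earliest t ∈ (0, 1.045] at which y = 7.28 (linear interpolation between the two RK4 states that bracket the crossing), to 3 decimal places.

t = 0.117

t=0.000: state=(4.860, 2.170, 2.830)
step 1 (dt=0.005): k1=(-26.900, 52.247, 2.846), k2=(-24.921, 51.330, 3.307), k3=(-24.994, 51.382, 3.304), k4=(-23.081, 50.513, 3.746); state += dt/6·(k1+2k2+2k3+k4)
t=0.005: state=(4.735, 2.427, 2.847)
t=0.010: state=(4.629, 2.675, 2.867)
t=0.015: state=(4.539, 2.917, 2.892)
continuing one RK4 step at a time; state shown every 10 steps (Δt=0.05):
t=0.050: state=(4.308, 4.472, 3.172)
t=0.100: state=(4.817, 6.559, 3.938)
t=0.115: state=(5.105, 7.193, 4.282)
next step: t=0.120: state=(5.212, 7.406, 4.411) — y has crossed 7.28
linear interpolation between t=0.115 (7.19318) and t=0.120 (7.40634) → t≈0.117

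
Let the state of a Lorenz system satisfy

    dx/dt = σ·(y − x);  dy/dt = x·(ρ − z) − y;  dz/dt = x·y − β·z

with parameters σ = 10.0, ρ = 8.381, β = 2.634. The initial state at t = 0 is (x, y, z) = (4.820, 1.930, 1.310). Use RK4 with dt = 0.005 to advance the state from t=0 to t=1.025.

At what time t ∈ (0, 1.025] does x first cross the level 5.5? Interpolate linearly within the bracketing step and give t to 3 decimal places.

t=0.000: state=(4.820, 1.930, 1.310)
step 1 (dt=0.005): k1=(-28.900, 32.152, 5.852), k2=(-27.374, 31.491, 6.056), k3=(-27.428, 31.518, 6.054), k4=(-25.953, 30.883, 6.246); state += dt/6·(k1+2k2+2k3+k4)
t=0.005: state=(4.683, 2.088, 1.340)
t=0.010: state=(4.560, 2.239, 1.372)
t=0.015: state=(4.451, 2.385, 1.406)
continuing one RK4 step at a time; state shown every 10 steps (Δt=0.05):
t=0.050: state=(3.986, 3.286, 1.680)
t=0.100: state=(3.945, 4.361, 2.179)
t=0.150: state=(4.317, 5.326, 2.848)
t=0.200: state=(4.905, 6.208, 3.746)
t=0.240: state=(5.444, 6.814, 4.655)
next step: t=0.245: state=(5.513, 6.880, 4.781) — x has crossed 5.5
linear interpolation between t=0.240 (5.44444) and t=0.245 (5.51286) → t≈0.244

t = 0.244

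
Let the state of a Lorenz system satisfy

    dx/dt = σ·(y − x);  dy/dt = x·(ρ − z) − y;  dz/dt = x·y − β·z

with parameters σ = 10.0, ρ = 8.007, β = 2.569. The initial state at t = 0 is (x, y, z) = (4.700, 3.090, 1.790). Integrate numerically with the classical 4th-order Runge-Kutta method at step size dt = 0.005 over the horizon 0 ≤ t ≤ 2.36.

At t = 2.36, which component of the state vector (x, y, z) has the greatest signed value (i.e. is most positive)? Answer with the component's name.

t=0.000: state=(4.700, 3.090, 1.790)
step 1 (dt=0.005): k1=(-16.100, 26.130, 9.924), k2=(-15.044, 25.699, 10.041), k3=(-15.081, 25.715, 10.043), k4=(-14.060, 25.300, 10.157); state += dt/6·(k1+2k2+2k3+k4)
t=0.005: state=(4.625, 3.219, 1.840)
t=0.010: state=(4.559, 3.343, 1.892)
t=0.015: state=(4.503, 3.464, 1.944)
continuing one RK4 step at a time; state shown every 20 steps (Δt=0.1):
t=0.100: state=(4.487, 5.159, 3.029)
t=0.200: state=(5.466, 6.567, 4.958)
t=0.300: state=(6.372, 6.942, 7.466)
t=0.400: state=(6.417, 5.917, 9.497)
t=0.500: state=(5.494, 4.273, 10.032)
t=0.600: state=(4.241, 3.063, 9.299)
t=0.700: state=(3.267, 2.519, 8.086)
t=0.800: state=(2.743, 2.427, 6.892)
t=0.900: state=(2.598, 2.606, 5.913)
t=1.000: state=(2.732, 2.981, 5.224)
t=1.100: state=(3.080, 3.522, 4.873)
t=1.200: state=(3.599, 4.185, 4.908)
t=1.300: state=(4.223, 4.864, 5.370)
t=1.400: state=(4.827, 5.361, 6.220)
t=1.500: state=(5.225, 5.457, 7.243)
t=1.600: state=(5.258, 5.094, 8.068)
t=1.700: state=(4.932, 4.476, 8.397)
t=1.800: state=(4.424, 3.901, 8.212)
t=1.900: state=(3.948, 3.542, 7.710)
t=2.000: state=(3.635, 3.419, 7.113)
t=2.100: state=(3.516, 3.491, 6.581)
t=2.200: state=(3.573, 3.707, 6.210)
t=2.300: state=(3.768, 4.015, 6.052)
t=2.360: state=(3.930, 4.219, 6.069)
compare at T: x=3.930, y=4.219, z=6.069

largest component: z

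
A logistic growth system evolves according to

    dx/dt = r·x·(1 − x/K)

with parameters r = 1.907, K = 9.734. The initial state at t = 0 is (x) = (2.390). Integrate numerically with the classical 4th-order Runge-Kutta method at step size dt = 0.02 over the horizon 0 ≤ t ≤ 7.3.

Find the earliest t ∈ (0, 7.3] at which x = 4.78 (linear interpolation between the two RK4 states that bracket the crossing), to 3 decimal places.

t = 0.570

t=0.000: state=(2.390)
step 1 (dt=0.02): k1=(3.439), k2=(3.472), k3=(3.472), k4=(3.505); state += dt/6·(k1+2k2+2k3+k4)
t=0.020: state=(2.459)
t=0.040: state=(2.530)
t=0.060: state=(2.602)
continuing one RK4 step at a time; state shown every 25 steps (Δt=0.5):
t=0.500: state=(4.456)
t=0.560: state=(4.734)
next step: t=0.580: state=(4.827) — x has crossed 4.78
linear interpolation between t=0.560 (4.73399) and t=0.580 (4.82677) → t≈0.570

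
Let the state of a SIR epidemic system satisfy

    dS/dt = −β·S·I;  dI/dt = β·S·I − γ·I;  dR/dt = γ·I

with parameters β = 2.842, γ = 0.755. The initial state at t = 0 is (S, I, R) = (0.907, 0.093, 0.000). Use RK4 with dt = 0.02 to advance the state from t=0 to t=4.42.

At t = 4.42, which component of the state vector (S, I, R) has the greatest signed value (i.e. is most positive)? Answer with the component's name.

t=0.000: state=(0.907, 0.093, 0.000)
step 1 (dt=0.02): k1=(-0.240, 0.170, 0.070), k2=(-0.243, 0.172, 0.071), k3=(-0.244, 0.172, 0.072), k4=(-0.247, 0.174, 0.073); state += dt/6·(k1+2k2+2k3+k4)
t=0.020: state=(0.902, 0.096, 0.001)
t=0.040: state=(0.897, 0.100, 0.003)
t=0.060: state=(0.892, 0.104, 0.004)
continuing one RK4 step at a time; state shown every 10 steps (Δt=0.2):
t=0.200: state=(0.851, 0.132, 0.017)
t=0.400: state=(0.779, 0.180, 0.040)
t=0.600: state=(0.692, 0.236, 0.072)
t=0.800: state=(0.596, 0.293, 0.112)
t=1.000: state=(0.497, 0.343, 0.160)
t=1.200: state=(0.404, 0.381, 0.215)
t=1.400: state=(0.323, 0.403, 0.274)
t=1.600: state=(0.257, 0.408, 0.335)
t=1.800: state=(0.204, 0.400, 0.396)
t=2.000: state=(0.163, 0.381, 0.456)
t=2.200: state=(0.132, 0.356, 0.511)
t=2.400: state=(0.109, 0.328, 0.563)
t=2.600: state=(0.091, 0.299, 0.610)
t=2.800: state=(0.078, 0.269, 0.653)
t=3.000: state=(0.067, 0.241, 0.692)
t=3.200: state=(0.059, 0.215, 0.726)
t=3.400: state=(0.053, 0.191, 0.757)
t=3.600: state=(0.047, 0.169, 0.784)
t=3.800: state=(0.043, 0.149, 0.808)
t=4.000: state=(0.040, 0.131, 0.829)
t=4.200: state=(0.037, 0.115, 0.847)
t=4.400: state=(0.035, 0.101, 0.864)
t=4.420: state=(0.035, 0.100, 0.865)
compare at T: S=0.035, I=0.100, R=0.865

largest component: R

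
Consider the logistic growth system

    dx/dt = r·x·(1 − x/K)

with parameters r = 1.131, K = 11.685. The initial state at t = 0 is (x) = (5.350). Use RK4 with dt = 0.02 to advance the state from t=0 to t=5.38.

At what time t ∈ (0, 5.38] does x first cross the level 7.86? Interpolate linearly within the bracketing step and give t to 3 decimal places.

t = 0.786

t=0.000: state=(5.350)
step 1 (dt=0.02): k1=(3.280), k2=(3.283), k3=(3.283), k4=(3.286); state += dt/6·(k1+2k2+2k3+k4)
t=0.020: state=(5.416)
t=0.040: state=(5.481)
t=0.060: state=(5.547)
continuing one RK4 step at a time; state shown every 10 steps (Δt=0.2):
t=0.200: state=(6.010)
t=0.400: state=(6.665)
t=0.600: state=(7.300)
t=0.780: state=(7.842)
next step: t=0.800: state=(7.900) — x has crossed 7.86
linear interpolation between t=0.780 (7.84186) and t=0.800 (7.89997) → t≈0.786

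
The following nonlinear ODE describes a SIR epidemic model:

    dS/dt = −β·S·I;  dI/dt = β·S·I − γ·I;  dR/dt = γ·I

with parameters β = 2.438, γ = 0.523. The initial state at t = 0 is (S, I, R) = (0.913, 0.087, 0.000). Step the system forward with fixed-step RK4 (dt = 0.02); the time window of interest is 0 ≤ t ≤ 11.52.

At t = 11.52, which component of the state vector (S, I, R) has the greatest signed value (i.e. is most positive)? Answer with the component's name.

largest component: R

t=0.000: state=(0.913, 0.087, 0.000)
step 1 (dt=0.02): k1=(-0.194, 0.148, 0.046), k2=(-0.197, 0.150, 0.046), k3=(-0.197, 0.150, 0.046), k4=(-0.199, 0.152, 0.047); state += dt/6·(k1+2k2+2k3+k4)
t=0.020: state=(0.909, 0.090, 0.001)
t=0.040: state=(0.905, 0.093, 0.002)
t=0.060: state=(0.901, 0.096, 0.003)
continuing one RK4 step at a time; state shown every 25 steps (Δt=0.5):
t=0.500: state=(0.776, 0.189, 0.035)
t=1.000: state=(0.566, 0.332, 0.103)
t=1.500: state=(0.350, 0.444, 0.206)
t=2.000: state=(0.198, 0.474, 0.328)
t=2.500: state=(0.113, 0.439, 0.448)
t=3.000: state=(0.069, 0.376, 0.555)
t=3.500: state=(0.045, 0.310, 0.644)
t=4.000: state=(0.032, 0.250, 0.718)
t=4.500: state=(0.024, 0.199, 0.776)
t=5.000: state=(0.020, 0.158, 0.823)
t=5.500: state=(0.017, 0.124, 0.859)
t=6.000: state=(0.015, 0.097, 0.888)
t=6.500: state=(0.013, 0.076, 0.911)
t=7.000: state=(0.012, 0.060, 0.928)
t=7.500: state=(0.011, 0.047, 0.942)
t=8.000: state=(0.011, 0.036, 0.953)
t=8.500: state=(0.010, 0.028, 0.961)
t=9.000: state=(0.010, 0.022, 0.968)
t=9.500: state=(0.010, 0.017, 0.973)
t=10.000: state=(0.010, 0.013, 0.977)
t=10.500: state=(0.009, 0.010, 0.980)
t=11.000: state=(0.009, 0.008, 0.983)
t=11.500: state=(0.009, 0.006, 0.984)
t=11.520: state=(0.009, 0.006, 0.984)
compare at T: S=0.009, I=0.006, R=0.984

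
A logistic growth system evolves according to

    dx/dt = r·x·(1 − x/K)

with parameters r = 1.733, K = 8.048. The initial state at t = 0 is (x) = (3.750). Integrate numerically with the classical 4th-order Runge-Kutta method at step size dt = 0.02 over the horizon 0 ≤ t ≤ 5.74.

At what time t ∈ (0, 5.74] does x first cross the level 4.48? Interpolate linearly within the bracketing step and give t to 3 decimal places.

t=0.000: state=(3.750)
step 1 (dt=0.02): k1=(3.471), k2=(3.474), k3=(3.474), k4=(3.478); state += dt/6·(k1+2k2+2k3+k4)
t=0.020: state=(3.819)
t=0.040: state=(3.889)
t=0.060: state=(3.959)
continuing one RK4 step at a time; state shown every 10 steps (Δt=0.2):
t=0.200: state=(4.445)
next step: t=0.220: state=(4.514) — x has crossed 4.48
linear interpolation between t=0.200 (4.44538) and t=0.220 (4.51422) → t≈0.210

t = 0.210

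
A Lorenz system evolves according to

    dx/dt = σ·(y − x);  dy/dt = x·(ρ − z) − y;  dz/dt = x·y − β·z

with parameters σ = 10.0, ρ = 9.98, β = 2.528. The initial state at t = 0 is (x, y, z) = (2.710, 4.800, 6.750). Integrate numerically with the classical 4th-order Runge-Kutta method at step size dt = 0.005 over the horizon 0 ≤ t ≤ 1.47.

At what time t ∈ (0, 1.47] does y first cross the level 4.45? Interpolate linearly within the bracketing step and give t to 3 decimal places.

t=0.000: state=(2.710, 4.800, 6.750)
step 1 (dt=0.005): k1=(20.900, 3.953, -4.056), k2=(20.476, 4.140, -3.752), k3=(20.492, 4.134, -3.758), k4=(20.082, 4.316, -3.459); state += dt/6·(k1+2k2+2k3+k4)
t=0.005: state=(2.812, 4.821, 6.731)
t=0.010: state=(2.911, 4.843, 6.715)
t=0.015: state=(3.006, 4.867, 6.702)
continuing one RK4 step at a time; state shown every 10 steps (Δt=0.05):
t=0.050: state=(3.586, 5.075, 6.686)
t=0.100: state=(4.249, 5.445, 6.866)
t=0.150: state=(4.802, 5.828, 7.254)
t=0.200: state=(5.277, 6.147, 7.817)
t=0.250: state=(5.664, 6.334, 8.500)
t=0.300: state=(5.935, 6.340, 9.225)
t=0.350: state=(6.060, 6.150, 9.897)
t=0.400: state=(6.024, 5.792, 10.423)
t=0.450: state=(5.836, 5.330, 10.737)
t=0.500: state=(5.533, 4.843, 10.820)
t=0.540: state=(5.241, 4.483, 10.734)
next step: t=0.545: state=(5.203, 4.441, 10.715) — y has crossed 4.45
linear interpolation between t=0.540 (4.48253) and t=0.545 (4.44078) → t≈0.544

t = 0.544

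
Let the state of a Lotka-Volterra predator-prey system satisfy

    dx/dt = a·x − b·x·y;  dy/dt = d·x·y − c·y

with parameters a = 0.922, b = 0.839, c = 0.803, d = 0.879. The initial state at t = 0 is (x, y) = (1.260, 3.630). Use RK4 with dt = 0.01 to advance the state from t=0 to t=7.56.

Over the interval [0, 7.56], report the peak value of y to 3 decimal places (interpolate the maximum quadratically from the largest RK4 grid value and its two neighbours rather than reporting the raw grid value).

max y = 3.709

t=0.000: state=(1.260, 3.630)
step 1 (dt=0.01): k1=(-2.676, 1.105), k2=(-2.653, 1.064), k3=(-2.653, 1.065), k4=(-2.630, 1.024); state += dt/6·(k1+2k2+2k3+k4)
t=0.010: state=(1.233, 3.641)
t=0.020: state=(1.207, 3.650)
t=0.030: state=(1.182, 3.660)
continuing one RK4 step at a time; state shown every 25 steps (Δt=0.25):
t=0.250: state=(0.732, 3.678)
t=0.500: state=(0.437, 3.409)
t=0.750: state=(0.280, 3.012)
t=1.000: state=(0.196, 2.594)
t=1.250: state=(0.149, 2.204)
t=1.500: state=(0.123, 1.857)
t=1.750: state=(0.108, 1.558)
t=2.000: state=(0.101, 1.304)
t=2.250: state=(0.099, 1.091)
t=2.500: state=(0.101, 0.912)
t=2.750: state=(0.107, 0.763)
t=3.000: state=(0.116, 0.640)
t=3.250: state=(0.129, 0.538)
t=3.500: state=(0.147, 0.454)
t=3.750: state=(0.169, 0.384)
t=4.000: state=(0.198, 0.327)
t=4.250: state=(0.234, 0.281)
t=4.500: state=(0.279, 0.243)
t=4.750: state=(0.335, 0.213)
t=5.000: state=(0.405, 0.189)
t=5.250: state=(0.491, 0.170)
t=5.500: state=(0.597, 0.157)
t=5.750: state=(0.728, 0.148)
t=6.000: state=(0.889, 0.145)
t=6.250: state=(1.086, 0.147)
t=6.500: state=(1.325, 0.157)
t=6.750: state=(1.612, 0.177)
t=7.000: state=(1.949, 0.214)
t=7.250: state=(2.332, 0.280)
t=7.500: state=(2.738, 0.399)
t=7.560: state=(2.833, 0.441)
largest grid value and its neighbours: y(0.140)=3.70862, y(0.150)=3.70884, y(0.160)=3.70841
parabola through these three points peaks at t≈0.148 with y≈3.70885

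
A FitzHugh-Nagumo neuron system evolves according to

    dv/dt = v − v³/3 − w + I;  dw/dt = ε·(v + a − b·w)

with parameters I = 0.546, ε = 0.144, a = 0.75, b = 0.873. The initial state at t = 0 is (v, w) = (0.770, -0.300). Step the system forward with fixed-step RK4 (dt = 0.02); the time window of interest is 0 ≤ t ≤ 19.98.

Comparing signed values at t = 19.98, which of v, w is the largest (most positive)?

largest component: w

t=0.000: state=(0.770, -0.300)
step 1 (dt=0.02): k1=(1.464, 0.257), k2=(1.467, 0.258), k3=(1.467, 0.258), k4=(1.470, 0.260); state += dt/6·(k1+2k2+2k3+k4)
t=0.020: state=(0.799, -0.295)
t=0.040: state=(0.829, -0.290)
t=0.060: state=(0.858, -0.284)
continuing one RK4 step at a time; state shown every 50 steps (Δt=1):
t=1.000: state=(1.814, 0.028)
t=2.000: state=(1.852, 0.379)
t=3.000: state=(1.732, 0.678)
t=4.000: state=(1.597, 0.924)
t=5.000: state=(1.454, 1.123)
t=6.000: state=(1.299, 1.278)
t=7.000: state=(1.121, 1.392)
t=8.000: state=(0.897, 1.466)
t=9.000: state=(0.557, 1.495)
t=10.000: state=(-0.135, 1.454)
t=11.000: state=(-1.465, 1.276)
t=12.000: state=(-1.912, 0.984)
t=13.000: state=(-1.851, 0.714)
t=14.000: state=(-1.752, 0.487)
t=15.000: state=(-1.653, 0.301)
t=16.000: state=(-1.556, 0.150)
t=17.000: state=(-1.461, 0.030)
t=18.000: state=(-1.367, -0.063)
t=19.000: state=(-1.273, -0.133)
t=19.980: state=(-1.181, -0.181)
compare at T: v=-1.181, w=-0.181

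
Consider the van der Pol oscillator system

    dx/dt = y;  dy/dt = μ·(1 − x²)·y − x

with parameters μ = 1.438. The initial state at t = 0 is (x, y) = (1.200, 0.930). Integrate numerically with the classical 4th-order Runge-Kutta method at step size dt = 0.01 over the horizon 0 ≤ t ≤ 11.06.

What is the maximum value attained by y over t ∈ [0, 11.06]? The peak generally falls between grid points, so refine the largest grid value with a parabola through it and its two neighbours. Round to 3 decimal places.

t=0.000: state=(1.200, 0.930)
step 1 (dt=0.01): k1=(0.930, -1.788), k2=(0.921, -1.802), k3=(0.921, -1.802), k4=(0.912, -1.815); state += dt/6·(k1+2k2+2k3+k4)
t=0.010: state=(1.209, 0.912)
t=0.020: state=(1.218, 0.894)
t=0.030: state=(1.227, 0.875)
continuing one RK4 step at a time; state shown every 50 steps (Δt=0.5):
t=0.500: state=(1.427, 0.015)
t=1.000: state=(1.290, -0.508)
t=1.500: state=(0.933, -0.946)
t=2.000: state=(0.271, -1.838)
t=2.500: state=(-1.010, -3.020)
t=3.000: state=(-1.949, -0.519)
t=3.500: state=(-1.920, 0.353)
t=4.000: state=(-1.695, 0.526)
t=4.500: state=(-1.393, 0.697)
t=5.000: state=(-0.970, 1.044)
t=5.500: state=(-0.256, 1.967)
t=6.000: state=(1.098, 3.089)
t=6.500: state=(1.988, 0.403)
t=7.000: state=(1.933, -0.368)
t=7.500: state=(1.706, -0.525)
t=8.000: state=(1.406, -0.690)
t=8.500: state=(0.989, -1.026)
t=9.000: state=(0.291, -1.916)
t=9.500: state=(-1.042, -3.120)
t=10.000: state=(-1.980, -0.472)
t=10.500: state=(-1.940, 0.359)
t=11.000: state=(-1.716, 0.520)
t=11.060: state=(-1.684, 0.536)
largest grid value and its neighbours: y(5.930)=3.15176, y(5.940)=3.15191, y(5.950)=3.14915
parabola through these three points peaks at t≈5.936 with y≈3.15220

max y = 3.152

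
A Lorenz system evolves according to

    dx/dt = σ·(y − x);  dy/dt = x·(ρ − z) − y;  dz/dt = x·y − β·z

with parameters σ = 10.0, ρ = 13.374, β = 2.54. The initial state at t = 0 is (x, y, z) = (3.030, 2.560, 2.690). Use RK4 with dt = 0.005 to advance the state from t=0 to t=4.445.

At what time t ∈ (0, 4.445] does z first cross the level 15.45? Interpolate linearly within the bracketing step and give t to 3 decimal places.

t=0.000: state=(3.030, 2.560, 2.690)
step 1 (dt=0.005): k1=(-4.700, 29.813, 0.924), k2=(-3.837, 29.605, 1.113), k3=(-3.864, 29.628, 1.116), k4=(-3.025, 29.441, 1.307); state += dt/6·(k1+2k2+2k3+k4)
t=0.005: state=(3.011, 2.708, 2.696)
t=0.010: state=(3.000, 2.855, 2.703)
t=0.015: state=(2.996, 3.000, 2.713)
continuing one RK4 step at a time; state shown every 40 steps (Δt=0.2):
t=0.200: state=(6.234, 9.217, 5.868)
t=0.345: state=(9.997, 10.939, 15.448)
next step: t=0.350: state=(10.039, 10.772, 15.793) — z has crossed 15.45
linear interpolation between t=0.345 (15.44771) and t=0.350 (15.79318) → t≈0.345

t = 0.345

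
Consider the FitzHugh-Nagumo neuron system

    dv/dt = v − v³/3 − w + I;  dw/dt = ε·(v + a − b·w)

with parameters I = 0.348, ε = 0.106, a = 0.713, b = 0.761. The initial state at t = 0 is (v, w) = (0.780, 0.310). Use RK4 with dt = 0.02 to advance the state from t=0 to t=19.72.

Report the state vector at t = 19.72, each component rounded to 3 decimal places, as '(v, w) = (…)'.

(v, w) = (-1.415, -0.183)

t=0.000: state=(0.780, 0.310)
step 1 (dt=0.02): k1=(0.660, 0.133), k2=(0.661, 0.134), k3=(0.661, 0.134), k4=(0.662, 0.134); state += dt/6·(k1+2k2+2k3+k4)
t=0.020: state=(0.793, 0.313)
t=0.040: state=(0.806, 0.315)
t=0.060: state=(0.820, 0.318)
continuing one RK4 step at a time; state shown every 50 steps (Δt=1):
t=1.000: state=(1.366, 0.471)
t=2.000: state=(1.540, 0.658)
t=3.000: state=(1.486, 0.835)
t=4.000: state=(1.372, 0.988)
t=5.000: state=(1.229, 1.117)
t=6.000: state=(1.049, 1.219)
t=7.000: state=(0.795, 1.292)
t=8.000: state=(0.348, 1.325)
t=9.000: state=(-0.707, 1.284)
t=10.000: state=(-1.881, 1.114)
t=11.000: state=(-1.976, 0.900)
t=12.000: state=(-1.914, 0.704)
t=13.000: state=(-1.846, 0.531)
t=14.000: state=(-1.779, 0.378)
t=15.000: state=(-1.712, 0.244)
t=16.000: state=(-1.647, 0.126)
t=17.000: state=(-1.583, 0.025)
t=18.000: state=(-1.521, -0.063)
t=19.000: state=(-1.459, -0.137)
t=19.720: state=(-1.415, -0.183)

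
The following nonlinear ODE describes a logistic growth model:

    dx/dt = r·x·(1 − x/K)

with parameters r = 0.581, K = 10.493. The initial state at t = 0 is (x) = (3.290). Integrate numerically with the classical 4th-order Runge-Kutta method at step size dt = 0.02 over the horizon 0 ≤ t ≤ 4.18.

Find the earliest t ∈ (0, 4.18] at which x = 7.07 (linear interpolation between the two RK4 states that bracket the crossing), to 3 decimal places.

t = 2.597

t=0.000: state=(3.290)
step 1 (dt=0.02): k1=(1.312), k2=(1.315), k3=(1.315), k4=(1.318); state += dt/6·(k1+2k2+2k3+k4)
t=0.020: state=(3.316)
t=0.040: state=(3.343)
t=0.060: state=(3.369)
continuing one RK4 step at a time; state shown every 10 steps (Δt=0.2):
t=0.200: state=(3.558)
t=0.400: state=(3.836)
t=0.600: state=(4.123)
t=0.800: state=(4.417)
t=1.000: state=(4.717)
t=1.200: state=(5.020)
t=1.400: state=(5.325)
t=1.600: state=(5.629)
t=1.800: state=(5.930)
t=2.000: state=(6.227)
t=2.200: state=(6.518)
t=2.400: state=(6.801)
t=2.580: state=(7.047)
next step: t=2.600: state=(7.074) — x has crossed 7.07
linear interpolation between t=2.580 (7.04696) and t=2.600 (7.07380) → t≈2.597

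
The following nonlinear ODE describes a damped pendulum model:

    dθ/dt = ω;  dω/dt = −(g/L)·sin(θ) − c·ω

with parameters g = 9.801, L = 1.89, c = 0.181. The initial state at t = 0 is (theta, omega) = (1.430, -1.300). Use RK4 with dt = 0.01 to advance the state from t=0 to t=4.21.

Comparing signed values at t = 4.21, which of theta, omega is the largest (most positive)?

largest component: omega

t=0.000: state=(1.430, -1.300)
step 1 (dt=0.01): k1=(-1.300, -4.899), k2=(-1.324, -4.890), k3=(-1.324, -4.890), k4=(-1.349, -4.880); state += dt/6·(k1+2k2+2k3+k4)
t=0.010: state=(1.417, -1.349)
t=0.020: state=(1.403, -1.398)
t=0.030: state=(1.389, -1.446)
continuing one RK4 step at a time; state shown every 20 steps (Δt=0.2):
t=0.200: state=(1.076, -2.221)
t=0.400: state=(0.559, -2.883)
t=0.600: state=(-0.043, -3.037)
t=0.800: state=(-0.615, -2.595)
t=1.000: state=(-1.054, -1.743)
t=1.200: state=(-1.303, -0.736)
t=1.400: state=(-1.348, 0.282)
t=1.600: state=(-1.193, 1.249)
t=1.800: state=(-0.857, 2.078)
t=2.000: state=(-0.383, 2.596)
t=2.200: state=(0.148, 2.621)
t=2.400: state=(0.631, 2.136)
t=2.600: state=(0.980, 1.319)
t=2.800: state=(1.150, 0.374)
t=3.000: state=(1.130, -0.571)
t=3.200: state=(0.927, -1.429)
t=3.400: state=(0.572, -2.076)
t=3.600: state=(0.122, -2.348)
t=3.800: state=(-0.336, -2.152)
t=4.000: state=(-0.712, -1.559)
t=4.200: state=(-0.945, -0.745)
t=4.210: state=(-0.952, -0.702)
compare at T: theta=-0.952, omega=-0.702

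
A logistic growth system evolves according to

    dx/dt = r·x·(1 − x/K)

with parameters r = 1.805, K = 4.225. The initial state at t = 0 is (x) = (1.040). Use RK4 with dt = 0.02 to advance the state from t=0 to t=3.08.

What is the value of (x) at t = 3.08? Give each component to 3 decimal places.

(x) = (4.176)

t=0.000: state=(1.040)
step 1 (dt=0.02): k1=(1.415), k2=(1.428), k3=(1.428), k4=(1.441); state += dt/6·(k1+2k2+2k3+k4)
t=0.020: state=(1.069)
t=0.040: state=(1.098)
t=0.060: state=(1.127)
continuing one RK4 step at a time; state shown every 5 steps (Δt=0.1):
t=0.100: state=(1.188)
t=0.200: state=(1.348)
t=0.300: state=(1.519)
t=0.400: state=(1.698)
t=0.500: state=(1.884)
t=0.600: state=(2.074)
t=0.700: state=(2.265)
t=0.800: state=(2.453)
t=0.900: state=(2.635)
t=1.000: state=(2.810)
t=1.100: state=(2.974)
t=1.200: state=(3.127)
t=1.300: state=(3.267)
t=1.400: state=(3.394)
t=1.500: state=(3.508)
t=1.600: state=(3.609)
t=1.700: state=(3.698)
t=1.800: state=(3.776)
t=1.900: state=(3.844)
t=2.000: state=(3.902)
t=2.100: state=(3.952)
t=2.200: state=(3.994)
t=2.300: state=(4.031)
t=2.400: state=(4.062)
t=2.500: state=(4.088)
t=2.600: state=(4.110)
t=2.700: state=(4.128)
t=2.800: state=(4.144)
t=2.900: state=(4.157)
t=3.000: state=(4.168)
t=3.080: state=(4.176)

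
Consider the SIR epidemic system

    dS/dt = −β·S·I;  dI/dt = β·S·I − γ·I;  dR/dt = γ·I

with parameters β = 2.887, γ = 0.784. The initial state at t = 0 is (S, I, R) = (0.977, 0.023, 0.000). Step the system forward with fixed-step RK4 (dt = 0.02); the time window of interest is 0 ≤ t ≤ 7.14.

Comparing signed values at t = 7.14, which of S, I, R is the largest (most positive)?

largest component: R

t=0.000: state=(0.977, 0.023, 0.000)
step 1 (dt=0.02): k1=(-0.065, 0.047, 0.018), k2=(-0.066, 0.048, 0.018), k3=(-0.066, 0.048, 0.018), k4=(-0.067, 0.049, 0.019); state += dt/6·(k1+2k2+2k3+k4)
t=0.020: state=(0.976, 0.024, 0.000)
t=0.040: state=(0.974, 0.025, 0.001)
t=0.060: state=(0.973, 0.026, 0.001)
continuing one RK4 step at a time; state shown every 25 steps (Δt=0.5):
t=0.500: state=(0.923, 0.062, 0.015)
t=1.000: state=(0.800, 0.146, 0.054)
t=1.500: state=(0.593, 0.271, 0.136)
t=2.000: state=(0.371, 0.366, 0.263)
t=2.500: state=(0.215, 0.374, 0.411)
t=3.000: state=(0.130, 0.322, 0.548)
t=3.500: state=(0.086, 0.253, 0.661)
t=4.000: state=(0.062, 0.190, 0.748)
t=4.500: state=(0.049, 0.139, 0.812)
t=5.000: state=(0.041, 0.100, 0.858)
t=5.500: state=(0.037, 0.072, 0.892)
t=6.000: state=(0.034, 0.051, 0.916)
t=6.500: state=(0.032, 0.036, 0.932)
t=7.000: state=(0.030, 0.025, 0.944)
t=7.140: state=(0.030, 0.023, 0.947)
compare at T: S=0.030, I=0.023, R=0.947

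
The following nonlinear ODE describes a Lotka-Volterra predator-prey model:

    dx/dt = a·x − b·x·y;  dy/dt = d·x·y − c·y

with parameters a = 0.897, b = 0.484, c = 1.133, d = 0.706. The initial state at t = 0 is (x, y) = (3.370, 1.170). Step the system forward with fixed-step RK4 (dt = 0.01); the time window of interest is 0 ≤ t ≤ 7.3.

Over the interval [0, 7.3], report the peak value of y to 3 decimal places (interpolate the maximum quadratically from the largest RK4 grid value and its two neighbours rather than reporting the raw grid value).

t=0.000: state=(3.370, 1.170)
step 1 (dt=0.01): k1=(1.115, 1.458), k2=(1.104, 1.472), k3=(1.104, 1.472), k4=(1.094, 1.486); state += dt/6·(k1+2k2+2k3+k4)
t=0.010: state=(3.381, 1.185)
t=0.020: state=(3.392, 1.200)
t=0.030: state=(3.403, 1.215)
continuing one RK4 step at a time; state shown every 25 steps (Δt=0.25):
t=0.250: state=(3.567, 1.630)
t=0.500: state=(3.526, 2.306)
t=0.750: state=(3.174, 3.152)
t=1.000: state=(2.579, 3.955)
t=1.250: state=(1.934, 4.434)
t=1.500: state=(1.406, 4.475)
t=1.750: state=(1.040, 4.174)
t=2.000: state=(0.808, 3.695)
t=2.250: state=(0.667, 3.167)
t=2.500: state=(0.587, 2.663)
t=2.750: state=(0.547, 2.216)
t=3.000: state=(0.536, 1.837)
t=3.250: state=(0.548, 1.522)
t=3.500: state=(0.580, 1.266)
t=3.750: state=(0.630, 1.061)
t=4.000: state=(0.701, 0.899)
t=4.250: state=(0.793, 0.772)
t=4.500: state=(0.909, 0.676)
t=4.750: state=(1.054, 0.605)
t=5.000: state=(1.229, 0.557)
t=5.250: state=(1.440, 0.531)
t=5.500: state=(1.691, 0.527)
t=5.750: state=(1.983, 0.549)
t=6.000: state=(2.316, 0.604)
t=6.250: state=(2.678, 0.707)
t=6.500: state=(3.047, 0.883)
t=6.750: state=(3.372, 1.173)
t=7.000: state=(3.568, 1.635)
t=7.250: state=(3.524, 2.313)
t=7.300: state=(3.479, 2.473)
largest grid value and its neighbours: y(1.390)=4.50774, y(1.400)=4.50786, y(1.410)=4.50732
parabola through these three points peaks at t≈1.397 with y≈4.50789

max y = 4.508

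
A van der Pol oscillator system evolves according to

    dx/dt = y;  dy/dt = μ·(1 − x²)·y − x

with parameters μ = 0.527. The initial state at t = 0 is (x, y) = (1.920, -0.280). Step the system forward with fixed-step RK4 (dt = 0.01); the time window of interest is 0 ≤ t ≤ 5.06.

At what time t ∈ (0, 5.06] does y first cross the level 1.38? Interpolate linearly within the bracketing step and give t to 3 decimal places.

t = 4.270

t=0.000: state=(1.920, -0.280)
step 1 (dt=0.01): k1=(-0.280, -1.524), k2=(-0.288, -1.512), k3=(-0.288, -1.512), k4=(-0.295, -1.501); state += dt/6·(k1+2k2+2k3+k4)
t=0.010: state=(1.917, -0.295)
t=0.020: state=(1.914, -0.310)
t=0.030: state=(1.911, -0.325)
continuing one RK4 step at a time; state shown every 20 steps (Δt=0.2):
t=0.200: state=(1.836, -0.545)
t=0.400: state=(1.706, -0.753)
t=0.600: state=(1.537, -0.933)
t=0.800: state=(1.333, -1.106)
t=1.000: state=(1.094, -1.289)
t=1.200: state=(0.816, -1.493)
t=1.400: state=(0.495, -1.720)
t=1.600: state=(0.128, -1.955)
t=1.800: state=(-0.285, -2.153)
t=2.000: state=(-0.725, -2.222)
t=2.200: state=(-1.157, -2.055)
t=2.400: state=(-1.529, -1.625)
t=2.600: state=(-1.797, -1.041)
t=2.800: state=(-1.947, -0.467)
t=3.000: state=(-1.991, -0.004)
t=3.200: state=(-1.956, 0.338)
t=3.400: state=(-1.862, 0.590)
t=3.600: state=(-1.724, 0.788)
t=3.800: state=(-1.549, 0.960)
t=4.000: state=(-1.340, 1.130)
t=4.200: state=(-1.096, 1.311)
t=4.270: state=(-1.002, 1.380)
next step: t=4.280: state=(-0.988, 1.390) — y has crossed 1.38
linear interpolation between t=4.270 (1.37983) and t=4.280 (1.38986) → t≈4.270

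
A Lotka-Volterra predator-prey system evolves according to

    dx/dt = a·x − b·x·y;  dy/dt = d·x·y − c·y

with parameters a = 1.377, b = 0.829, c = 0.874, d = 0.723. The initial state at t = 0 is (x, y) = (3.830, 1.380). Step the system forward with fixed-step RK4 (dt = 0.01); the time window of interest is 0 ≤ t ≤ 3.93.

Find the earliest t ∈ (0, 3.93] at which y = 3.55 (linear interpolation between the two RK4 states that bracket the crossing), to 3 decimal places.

t=0.000: state=(3.830, 1.380)
step 1 (dt=0.01): k1=(0.892, 2.615), k2=(0.852, 2.644), k3=(0.851, 2.645), k4=(0.810, 2.674); state += dt/6·(k1+2k2+2k3+k4)
t=0.010: state=(3.839, 1.406)
t=0.020: state=(3.846, 1.433)
t=0.030: state=(3.853, 1.461)
continuing one RK4 step at a time; state shown every 20 steps (Δt=0.2):
t=0.200: state=(3.817, 2.024)
t=0.400: state=(3.357, 2.870)
t=0.550: state=(2.773, 3.514)
next step: t=0.560: state=(2.730, 3.554) — y has crossed 3.55
linear interpolation between t=0.550 (3.51422) and t=0.560 (3.55363) → t≈0.559

t = 0.559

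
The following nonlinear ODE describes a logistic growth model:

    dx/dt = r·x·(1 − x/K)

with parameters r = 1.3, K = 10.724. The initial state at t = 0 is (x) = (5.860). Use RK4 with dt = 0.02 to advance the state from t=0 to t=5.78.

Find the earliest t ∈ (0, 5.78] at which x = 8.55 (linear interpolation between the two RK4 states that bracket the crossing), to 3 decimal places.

t = 0.910

t=0.000: state=(5.860)
step 1 (dt=0.02): k1=(3.455), k2=(3.451), k3=(3.451), k4=(3.446); state += dt/6·(k1+2k2+2k3+k4)
t=0.020: state=(5.929)
t=0.040: state=(5.998)
t=0.060: state=(6.066)
continuing one RK4 step at a time; state shown every 10 steps (Δt=0.2):
t=0.200: state=(6.539)
t=0.400: state=(7.181)
t=0.600: state=(7.768)
t=0.800: state=(8.291)
t=0.900: state=(8.527)
next step: t=0.920: state=(8.572) — x has crossed 8.55
linear interpolation between t=0.900 (8.52725) and t=0.920 (8.57232) → t≈0.910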